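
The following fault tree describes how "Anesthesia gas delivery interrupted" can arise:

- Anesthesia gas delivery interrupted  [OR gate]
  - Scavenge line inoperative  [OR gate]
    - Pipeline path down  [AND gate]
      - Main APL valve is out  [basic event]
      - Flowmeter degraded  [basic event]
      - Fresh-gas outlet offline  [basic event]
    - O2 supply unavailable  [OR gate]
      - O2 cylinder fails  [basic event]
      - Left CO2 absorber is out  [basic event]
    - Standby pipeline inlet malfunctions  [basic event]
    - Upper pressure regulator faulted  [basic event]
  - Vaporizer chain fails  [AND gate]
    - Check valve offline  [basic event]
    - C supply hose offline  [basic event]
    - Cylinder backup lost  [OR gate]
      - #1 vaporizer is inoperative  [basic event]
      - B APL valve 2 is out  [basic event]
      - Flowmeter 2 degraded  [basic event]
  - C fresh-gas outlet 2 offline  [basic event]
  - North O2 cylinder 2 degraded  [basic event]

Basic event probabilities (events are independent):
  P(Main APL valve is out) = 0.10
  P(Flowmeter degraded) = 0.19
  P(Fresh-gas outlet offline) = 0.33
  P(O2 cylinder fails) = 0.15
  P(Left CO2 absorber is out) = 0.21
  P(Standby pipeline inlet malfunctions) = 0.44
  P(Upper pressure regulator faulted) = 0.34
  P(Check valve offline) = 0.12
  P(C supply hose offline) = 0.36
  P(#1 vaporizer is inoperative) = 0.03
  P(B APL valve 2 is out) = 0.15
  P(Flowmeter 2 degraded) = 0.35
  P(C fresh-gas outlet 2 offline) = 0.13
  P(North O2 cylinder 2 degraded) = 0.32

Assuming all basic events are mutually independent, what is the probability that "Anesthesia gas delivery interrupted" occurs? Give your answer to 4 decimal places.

P(Pipeline path down) [AND] = 0.10 × 0.19 × 0.33 = 0.006270
P(O2 supply unavailable) [OR] = 1 − (1−0.15) × (1−0.21) = 0.328500
P(Scavenge line inoperative) [OR] = 1 − (1−0.006270) × (1−0.328500) × (1−0.44) × (1−0.34) = 0.753370
P(Cylinder backup lost) [OR] = 1 − (1−0.03) × (1−0.15) × (1−0.35) = 0.464075
P(Vaporizer chain fails) [AND] = 0.12 × 0.36 × 0.464075 = 0.020048
P(Anesthesia gas delivery interrupted) [OR] = 1 − (1−0.753370) × (1−0.020048) × (1−0.13) × (1−0.32) = 0.857019
Rounded to 4 decimal places: P(Anesthesia gas delivery interrupted) ≈ 0.8570.

0.8570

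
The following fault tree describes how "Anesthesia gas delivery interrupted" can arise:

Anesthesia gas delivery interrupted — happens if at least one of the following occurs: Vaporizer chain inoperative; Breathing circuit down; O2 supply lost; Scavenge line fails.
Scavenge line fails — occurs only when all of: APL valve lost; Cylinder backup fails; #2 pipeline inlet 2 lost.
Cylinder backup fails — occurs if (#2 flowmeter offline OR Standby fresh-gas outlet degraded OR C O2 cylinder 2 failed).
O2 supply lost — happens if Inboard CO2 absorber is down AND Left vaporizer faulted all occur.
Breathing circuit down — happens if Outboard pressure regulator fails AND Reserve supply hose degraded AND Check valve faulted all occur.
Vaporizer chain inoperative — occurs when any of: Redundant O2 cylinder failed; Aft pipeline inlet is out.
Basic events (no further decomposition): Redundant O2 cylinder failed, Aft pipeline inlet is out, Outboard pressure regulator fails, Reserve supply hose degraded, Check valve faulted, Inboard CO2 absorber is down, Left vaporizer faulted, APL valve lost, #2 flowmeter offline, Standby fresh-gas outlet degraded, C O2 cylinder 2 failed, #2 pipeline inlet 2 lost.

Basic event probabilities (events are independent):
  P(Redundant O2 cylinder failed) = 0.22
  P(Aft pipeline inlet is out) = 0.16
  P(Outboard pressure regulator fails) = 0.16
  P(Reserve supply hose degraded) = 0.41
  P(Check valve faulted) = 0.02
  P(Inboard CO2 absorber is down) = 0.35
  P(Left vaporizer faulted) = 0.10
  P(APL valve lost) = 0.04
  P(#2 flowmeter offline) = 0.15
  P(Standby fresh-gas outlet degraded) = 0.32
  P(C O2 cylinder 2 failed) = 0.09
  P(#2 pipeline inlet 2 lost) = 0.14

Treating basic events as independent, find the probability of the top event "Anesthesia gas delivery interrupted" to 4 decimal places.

0.3702

P(Vaporizer chain inoperative) [OR] = 1 − (1−0.22) × (1−0.16) = 0.344800
P(Breathing circuit down) [AND] = 0.16 × 0.41 × 0.02 = 0.001312
P(O2 supply lost) [AND] = 0.35 × 0.10 = 0.035000
P(Cylinder backup fails) [OR] = 1 − (1−0.15) × (1−0.32) × (1−0.09) = 0.474020
P(Scavenge line fails) [AND] = 0.04 × 0.474020 × 0.14 = 0.002655
P(Anesthesia gas delivery interrupted) [OR] = 1 − (1−0.344800) × (1−0.001312) × (1−0.035000) × (1−0.002655) = 0.370238
Rounded to 4 decimal places: P(Anesthesia gas delivery interrupted) ≈ 0.3702.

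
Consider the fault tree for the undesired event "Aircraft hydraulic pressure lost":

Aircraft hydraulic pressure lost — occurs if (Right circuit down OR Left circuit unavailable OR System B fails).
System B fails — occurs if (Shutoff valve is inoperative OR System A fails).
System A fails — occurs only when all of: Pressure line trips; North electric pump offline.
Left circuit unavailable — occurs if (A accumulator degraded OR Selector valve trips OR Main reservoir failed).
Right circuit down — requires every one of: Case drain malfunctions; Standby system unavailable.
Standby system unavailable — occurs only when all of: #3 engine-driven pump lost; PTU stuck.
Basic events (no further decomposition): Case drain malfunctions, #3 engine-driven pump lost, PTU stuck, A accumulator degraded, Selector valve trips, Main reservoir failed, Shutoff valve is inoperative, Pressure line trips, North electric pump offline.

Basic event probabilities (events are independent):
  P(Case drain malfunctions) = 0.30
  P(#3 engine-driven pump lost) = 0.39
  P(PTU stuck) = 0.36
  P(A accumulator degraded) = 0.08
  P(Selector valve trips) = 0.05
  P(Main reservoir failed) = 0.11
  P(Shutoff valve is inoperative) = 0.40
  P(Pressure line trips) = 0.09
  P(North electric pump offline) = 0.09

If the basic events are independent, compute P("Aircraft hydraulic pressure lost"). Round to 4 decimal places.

P(Standby system unavailable) [AND] = 0.39 × 0.36 = 0.140400
P(Right circuit down) [AND] = 0.30 × 0.140400 = 0.042120
P(Left circuit unavailable) [OR] = 1 − (1−0.08) × (1−0.05) × (1−0.11) = 0.222140
P(System A fails) [AND] = 0.09 × 0.09 = 0.008100
P(System B fails) [OR] = 1 − (1−0.40) × (1−0.008100) = 0.404860
P(Aircraft hydraulic pressure lost) [OR] = 1 − (1−0.042120) × (1−0.222140) × (1−0.404860) = 0.556563
Rounded to 4 decimal places: P(Aircraft hydraulic pressure lost) ≈ 0.5566.

0.5566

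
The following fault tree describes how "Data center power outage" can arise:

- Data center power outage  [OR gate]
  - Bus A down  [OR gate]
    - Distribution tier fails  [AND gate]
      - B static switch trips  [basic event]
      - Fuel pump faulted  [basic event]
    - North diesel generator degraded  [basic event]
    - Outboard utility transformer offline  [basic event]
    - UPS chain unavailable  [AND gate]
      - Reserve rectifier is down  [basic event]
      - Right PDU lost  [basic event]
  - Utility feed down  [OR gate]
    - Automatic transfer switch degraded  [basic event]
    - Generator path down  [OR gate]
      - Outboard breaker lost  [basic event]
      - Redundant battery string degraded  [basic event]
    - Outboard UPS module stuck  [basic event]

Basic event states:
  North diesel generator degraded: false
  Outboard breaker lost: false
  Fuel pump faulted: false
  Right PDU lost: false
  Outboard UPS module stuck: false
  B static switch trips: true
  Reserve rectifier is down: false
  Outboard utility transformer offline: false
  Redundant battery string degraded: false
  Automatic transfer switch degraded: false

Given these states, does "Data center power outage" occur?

Distribution tier fails [AND]: B static switch trips=occurs, Fuel pump faulted=not → not all inputs occur → does not occur.
UPS chain unavailable [AND]: Reserve rectifier is down=not, Right PDU lost=not → not all inputs occur → does not occur.
Bus A down [OR]: Distribution tier fails=not, North diesel generator degraded=not, Outboard utility transformer offline=not, UPS chain unavailable=not → no input occurs → does not occur.
Generator path down [OR]: Outboard breaker lost=not, Redundant battery string degraded=not → no input occurs → does not occur.
Utility feed down [OR]: Automatic transfer switch degraded=not, Generator path down=not, Outboard UPS module stuck=not → no input occurs → does not occur.
Data center power outage [OR]: Bus A down=not, Utility feed down=not → no input occurs → does not occur.

No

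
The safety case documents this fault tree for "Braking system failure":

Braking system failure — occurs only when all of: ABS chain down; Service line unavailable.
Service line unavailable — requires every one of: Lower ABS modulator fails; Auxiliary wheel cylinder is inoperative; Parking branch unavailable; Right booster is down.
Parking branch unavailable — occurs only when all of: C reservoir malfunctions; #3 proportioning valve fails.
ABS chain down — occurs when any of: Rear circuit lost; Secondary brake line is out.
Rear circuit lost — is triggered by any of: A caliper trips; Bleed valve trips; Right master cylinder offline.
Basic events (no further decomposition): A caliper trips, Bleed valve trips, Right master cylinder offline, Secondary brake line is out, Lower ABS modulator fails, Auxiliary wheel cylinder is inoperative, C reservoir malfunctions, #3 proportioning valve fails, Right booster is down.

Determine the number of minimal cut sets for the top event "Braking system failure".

Rear circuit lost [OR]: union of children's cut sets → 3 cut set(s).
ABS chain down [OR]: union of children's cut sets → 4 cut set(s).
Parking branch unavailable [AND]: one cut set from each child combined → 1 × 1 = 1 cut set(s).
Service line unavailable [AND]: one cut set from each child combined → 1 × 1 × 1 × 1 = 1 cut set(s).
Braking system failure [AND]: one cut set from each child combined → 4 × 1 = 4 cut set(s).
Minimal cut sets: {#3 proportioning valve fails, A caliper trips, Auxiliary wheel cylinder is inoperative, C reservoir malfunctions, Lower ABS modulator fails, Right booster is down}; {#3 proportioning valve fails, Auxiliary wheel cylinder is inoperative, Bleed valve trips, C reservoir malfunctions, Lower ABS modulator fails, Right booster is down}; {#3 proportioning valve fails, Auxiliary wheel cylinder is inoperative, C reservoir malfunctions, Lower ABS modulator fails, Right booster is down, Right master cylinder offline}; {#3 proportioning valve fails, Auxiliary wheel cylinder is inoperative, C reservoir malfunctions, Lower ABS modulator fails, Right booster is down, Secondary brake line is out}.

4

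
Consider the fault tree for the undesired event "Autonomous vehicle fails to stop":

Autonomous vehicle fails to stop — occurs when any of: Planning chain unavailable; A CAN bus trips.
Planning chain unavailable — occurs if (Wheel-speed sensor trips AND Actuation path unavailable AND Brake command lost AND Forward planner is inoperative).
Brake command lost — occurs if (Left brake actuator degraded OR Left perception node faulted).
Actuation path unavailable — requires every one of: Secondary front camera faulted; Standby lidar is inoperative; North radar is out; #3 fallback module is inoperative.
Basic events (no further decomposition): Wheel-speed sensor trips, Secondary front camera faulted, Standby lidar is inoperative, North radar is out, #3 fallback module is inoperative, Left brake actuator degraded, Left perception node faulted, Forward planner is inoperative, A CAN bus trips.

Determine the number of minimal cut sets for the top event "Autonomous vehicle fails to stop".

3

Actuation path unavailable [AND]: one cut set from each child combined → 1 × 1 × 1 × 1 = 1 cut set(s).
Brake command lost [OR]: union of children's cut sets → 2 cut set(s).
Planning chain unavailable [AND]: one cut set from each child combined → 1 × 1 × 2 × 1 = 2 cut set(s).
Autonomous vehicle fails to stop [OR]: union of children's cut sets → 3 cut set(s).
Minimal cut sets: {#3 fallback module is inoperative, Forward planner is inoperative, Left brake actuator degraded, North radar is out, Secondary front camera faulted, Standby lidar is inoperative, Wheel-speed sensor trips}; {#3 fallback module is inoperative, Forward planner is inoperative, Left perception node faulted, North radar is out, Secondary front camera faulted, Standby lidar is inoperative, Wheel-speed sensor trips}; {A CAN bus trips}.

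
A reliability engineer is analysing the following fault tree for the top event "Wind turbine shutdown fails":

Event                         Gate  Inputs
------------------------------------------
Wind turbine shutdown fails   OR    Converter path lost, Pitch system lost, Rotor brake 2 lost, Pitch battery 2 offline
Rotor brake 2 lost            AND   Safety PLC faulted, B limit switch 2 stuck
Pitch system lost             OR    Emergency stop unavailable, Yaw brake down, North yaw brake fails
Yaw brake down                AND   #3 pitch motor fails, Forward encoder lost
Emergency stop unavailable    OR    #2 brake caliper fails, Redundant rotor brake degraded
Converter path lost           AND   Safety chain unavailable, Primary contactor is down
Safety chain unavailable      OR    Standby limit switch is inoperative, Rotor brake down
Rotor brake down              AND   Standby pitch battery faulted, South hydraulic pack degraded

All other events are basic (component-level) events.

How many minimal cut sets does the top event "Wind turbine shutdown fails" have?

8

Rotor brake down [AND]: one cut set from each child combined → 1 × 1 = 1 cut set(s).
Safety chain unavailable [OR]: union of children's cut sets → 2 cut set(s).
Converter path lost [AND]: one cut set from each child combined → 2 × 1 = 2 cut set(s).
Emergency stop unavailable [OR]: union of children's cut sets → 2 cut set(s).
Yaw brake down [AND]: one cut set from each child combined → 1 × 1 = 1 cut set(s).
Pitch system lost [OR]: union of children's cut sets → 4 cut set(s).
Rotor brake 2 lost [AND]: one cut set from each child combined → 1 × 1 = 1 cut set(s).
Wind turbine shutdown fails [OR]: union of children's cut sets → 8 cut set(s).
Minimal cut sets: {Primary contactor is down, Standby limit switch is inoperative}; {Primary contactor is down, South hydraulic pack degraded, Standby pitch battery faulted}; {#2 brake caliper fails}; {Redundant rotor brake degraded}; {#3 pitch motor fails, Forward encoder lost}; {North yaw brake fails}; {B limit switch 2 stuck, Safety PLC faulted}; {Pitch battery 2 offline}.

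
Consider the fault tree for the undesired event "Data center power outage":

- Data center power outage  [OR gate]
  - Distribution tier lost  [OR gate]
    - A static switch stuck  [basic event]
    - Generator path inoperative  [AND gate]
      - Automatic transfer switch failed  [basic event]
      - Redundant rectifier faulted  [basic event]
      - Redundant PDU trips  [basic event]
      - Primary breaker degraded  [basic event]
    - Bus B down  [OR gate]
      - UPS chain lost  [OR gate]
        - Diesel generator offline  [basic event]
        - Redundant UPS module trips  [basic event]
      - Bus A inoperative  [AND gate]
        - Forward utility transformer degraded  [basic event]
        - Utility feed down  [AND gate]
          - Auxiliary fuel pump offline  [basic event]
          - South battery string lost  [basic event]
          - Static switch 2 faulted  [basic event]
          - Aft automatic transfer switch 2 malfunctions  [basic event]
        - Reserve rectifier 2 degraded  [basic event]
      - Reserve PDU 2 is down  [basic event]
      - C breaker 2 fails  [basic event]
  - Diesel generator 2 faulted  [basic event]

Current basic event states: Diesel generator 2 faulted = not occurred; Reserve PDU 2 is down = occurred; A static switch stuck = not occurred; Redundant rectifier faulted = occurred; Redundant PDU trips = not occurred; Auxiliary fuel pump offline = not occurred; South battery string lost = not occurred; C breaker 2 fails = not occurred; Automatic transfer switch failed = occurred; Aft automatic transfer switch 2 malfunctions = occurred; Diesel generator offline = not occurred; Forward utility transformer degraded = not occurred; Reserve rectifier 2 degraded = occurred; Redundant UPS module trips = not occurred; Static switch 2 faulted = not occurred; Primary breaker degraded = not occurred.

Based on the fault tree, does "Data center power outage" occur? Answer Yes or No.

Yes

Generator path inoperative [AND]: Automatic transfer switch failed=occurs, Redundant rectifier faulted=occurs, Redundant PDU trips=not, Primary breaker degraded=not → not all inputs occur → does not occur.
UPS chain lost [OR]: Diesel generator offline=not, Redundant UPS module trips=not → no input occurs → does not occur.
Utility feed down [AND]: Auxiliary fuel pump offline=not, South battery string lost=not, Static switch 2 faulted=not, Aft automatic transfer switch 2 malfunctions=occurs → not all inputs occur → does not occur.
Bus A inoperative [AND]: Forward utility transformer degraded=not, Utility feed down=not, Reserve rectifier 2 degraded=occurs → not all inputs occur → does not occur.
Bus B down [OR]: UPS chain lost=not, Bus A inoperative=not, Reserve PDU 2 is down=occurs, C breaker 2 fails=not → at least one input occurs → occurs.
Distribution tier lost [OR]: A static switch stuck=not, Generator path inoperative=not, Bus B down=occurs → at least one input occurs → occurs.
Data center power outage [OR]: Distribution tier lost=occurs, Diesel generator 2 faulted=not → at least one input occurs → occurs.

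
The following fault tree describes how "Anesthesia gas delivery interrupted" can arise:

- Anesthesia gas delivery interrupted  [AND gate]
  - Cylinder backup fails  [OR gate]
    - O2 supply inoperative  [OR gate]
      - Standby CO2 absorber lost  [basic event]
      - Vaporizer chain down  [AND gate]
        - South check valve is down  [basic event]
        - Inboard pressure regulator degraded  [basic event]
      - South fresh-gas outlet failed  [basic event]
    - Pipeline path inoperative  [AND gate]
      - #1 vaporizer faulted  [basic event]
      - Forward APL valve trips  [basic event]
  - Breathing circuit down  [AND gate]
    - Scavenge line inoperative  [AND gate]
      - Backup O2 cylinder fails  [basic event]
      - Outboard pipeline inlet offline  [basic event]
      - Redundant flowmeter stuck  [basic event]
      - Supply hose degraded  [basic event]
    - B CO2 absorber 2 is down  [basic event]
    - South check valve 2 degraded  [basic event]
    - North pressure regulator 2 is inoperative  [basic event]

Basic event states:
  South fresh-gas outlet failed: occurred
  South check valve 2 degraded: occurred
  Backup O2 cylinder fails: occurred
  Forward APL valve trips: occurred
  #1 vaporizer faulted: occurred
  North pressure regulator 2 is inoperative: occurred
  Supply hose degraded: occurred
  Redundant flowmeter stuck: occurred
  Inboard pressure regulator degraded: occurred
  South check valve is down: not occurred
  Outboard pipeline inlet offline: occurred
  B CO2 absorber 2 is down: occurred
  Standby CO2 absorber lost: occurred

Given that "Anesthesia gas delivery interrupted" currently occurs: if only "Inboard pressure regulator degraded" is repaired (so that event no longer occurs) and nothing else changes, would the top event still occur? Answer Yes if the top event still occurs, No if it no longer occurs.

Yes

Counterfactual: set "Inboard pressure regulator degraded" to not occurred.
Vaporizer chain down [AND]: South check valve is down=not, Inboard pressure regulator degraded=not → not all inputs occur → does not occur.
O2 supply inoperative [OR]: Standby CO2 absorber lost=occurs, Vaporizer chain down=not, South fresh-gas outlet failed=occurs → at least one input occurs → occurs.
Pipeline path inoperative [AND]: #1 vaporizer faulted=occurs, Forward APL valve trips=occurs → all inputs occur → occurs.
Cylinder backup fails [OR]: O2 supply inoperative=occurs, Pipeline path inoperative=occurs → at least one input occurs → occurs.
Scavenge line inoperative [AND]: Backup O2 cylinder fails=occurs, Outboard pipeline inlet offline=occurs, Redundant flowmeter stuck=occurs, Supply hose degraded=occurs → all inputs occur → occurs.
Breathing circuit down [AND]: Scavenge line inoperative=occurs, B CO2 absorber 2 is down=occurs, South check valve 2 degraded=occurs, North pressure regulator 2 is inoperative=occurs → all inputs occur → occurs.
Anesthesia gas delivery interrupted [AND]: Cylinder backup fails=occurs, Breathing circuit down=occurs → all inputs occur → occurs.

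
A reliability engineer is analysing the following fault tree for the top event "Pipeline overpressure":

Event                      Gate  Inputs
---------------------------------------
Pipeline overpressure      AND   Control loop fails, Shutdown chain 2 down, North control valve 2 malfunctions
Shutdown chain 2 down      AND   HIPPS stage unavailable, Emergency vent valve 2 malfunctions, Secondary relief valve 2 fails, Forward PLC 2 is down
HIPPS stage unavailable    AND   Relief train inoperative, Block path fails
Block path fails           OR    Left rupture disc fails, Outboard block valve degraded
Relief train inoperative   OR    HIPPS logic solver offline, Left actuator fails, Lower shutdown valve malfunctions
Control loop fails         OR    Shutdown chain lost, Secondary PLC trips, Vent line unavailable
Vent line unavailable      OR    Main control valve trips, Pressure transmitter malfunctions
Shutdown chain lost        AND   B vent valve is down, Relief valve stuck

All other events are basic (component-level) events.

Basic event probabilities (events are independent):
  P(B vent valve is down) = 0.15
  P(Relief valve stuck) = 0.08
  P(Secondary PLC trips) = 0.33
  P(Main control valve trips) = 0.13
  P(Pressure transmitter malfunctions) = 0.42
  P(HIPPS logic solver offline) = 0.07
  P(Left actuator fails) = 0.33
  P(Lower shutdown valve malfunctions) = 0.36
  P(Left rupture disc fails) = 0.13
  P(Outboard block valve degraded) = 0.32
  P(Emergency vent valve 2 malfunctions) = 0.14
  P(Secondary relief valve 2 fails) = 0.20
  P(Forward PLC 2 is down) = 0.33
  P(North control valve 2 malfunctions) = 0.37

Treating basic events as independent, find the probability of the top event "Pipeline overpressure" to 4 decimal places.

P(Shutdown chain lost) [AND] = 0.15 × 0.08 = 0.012000
P(Vent line unavailable) [OR] = 1 − (1−0.13) × (1−0.42) = 0.495400
P(Control loop fails) [OR] = 1 − (1−0.012000) × (1−0.33) × (1−0.495400) = 0.665975
P(Relief train inoperative) [OR] = 1 − (1−0.07) × (1−0.33) × (1−0.36) = 0.601216
P(Block path fails) [OR] = 1 − (1−0.13) × (1−0.32) = 0.408400
P(HIPPS stage unavailable) [AND] = 0.601216 × 0.408400 = 0.245537
P(Shutdown chain 2 down) [AND] = 0.245537 × 0.14 × 0.20 × 0.33 = 0.002269
P(Pipeline overpressure) [AND] = 0.665975 × 0.002269 × 0.37 = 0.000559
Rounded to 4 decimal places: P(Pipeline overpressure) ≈ 0.0006.

0.0006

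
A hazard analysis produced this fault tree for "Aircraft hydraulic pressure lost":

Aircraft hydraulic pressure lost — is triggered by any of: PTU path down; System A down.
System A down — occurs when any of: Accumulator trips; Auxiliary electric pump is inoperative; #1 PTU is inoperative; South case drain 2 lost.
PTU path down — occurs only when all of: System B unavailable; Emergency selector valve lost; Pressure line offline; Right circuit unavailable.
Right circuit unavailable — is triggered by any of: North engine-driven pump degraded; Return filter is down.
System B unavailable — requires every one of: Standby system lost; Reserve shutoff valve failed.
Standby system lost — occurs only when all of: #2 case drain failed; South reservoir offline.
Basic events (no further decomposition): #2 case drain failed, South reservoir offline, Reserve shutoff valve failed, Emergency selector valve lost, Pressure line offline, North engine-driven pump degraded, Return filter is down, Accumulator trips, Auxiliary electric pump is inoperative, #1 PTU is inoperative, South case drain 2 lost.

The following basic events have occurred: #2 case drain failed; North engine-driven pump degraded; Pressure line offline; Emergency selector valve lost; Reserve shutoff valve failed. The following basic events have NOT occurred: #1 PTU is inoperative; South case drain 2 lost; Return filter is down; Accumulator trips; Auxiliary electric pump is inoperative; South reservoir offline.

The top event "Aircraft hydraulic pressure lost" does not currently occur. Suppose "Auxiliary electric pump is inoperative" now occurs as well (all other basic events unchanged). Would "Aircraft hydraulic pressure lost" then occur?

Counterfactual: set "Auxiliary electric pump is inoperative" to occurred.
Standby system lost [AND]: #2 case drain failed=occurs, South reservoir offline=not → not all inputs occur → does not occur.
System B unavailable [AND]: Standby system lost=not, Reserve shutoff valve failed=occurs → not all inputs occur → does not occur.
Right circuit unavailable [OR]: North engine-driven pump degraded=occurs, Return filter is down=not → at least one input occurs → occurs.
PTU path down [AND]: System B unavailable=not, Emergency selector valve lost=occurs, Pressure line offline=occurs, Right circuit unavailable=occurs → not all inputs occur → does not occur.
System A down [OR]: Accumulator trips=not, Auxiliary electric pump is inoperative=occurs, #1 PTU is inoperative=not, South case drain 2 lost=not → at least one input occurs → occurs.
Aircraft hydraulic pressure lost [OR]: PTU path down=not, System A down=occurs → at least one input occurs → occurs.

Yes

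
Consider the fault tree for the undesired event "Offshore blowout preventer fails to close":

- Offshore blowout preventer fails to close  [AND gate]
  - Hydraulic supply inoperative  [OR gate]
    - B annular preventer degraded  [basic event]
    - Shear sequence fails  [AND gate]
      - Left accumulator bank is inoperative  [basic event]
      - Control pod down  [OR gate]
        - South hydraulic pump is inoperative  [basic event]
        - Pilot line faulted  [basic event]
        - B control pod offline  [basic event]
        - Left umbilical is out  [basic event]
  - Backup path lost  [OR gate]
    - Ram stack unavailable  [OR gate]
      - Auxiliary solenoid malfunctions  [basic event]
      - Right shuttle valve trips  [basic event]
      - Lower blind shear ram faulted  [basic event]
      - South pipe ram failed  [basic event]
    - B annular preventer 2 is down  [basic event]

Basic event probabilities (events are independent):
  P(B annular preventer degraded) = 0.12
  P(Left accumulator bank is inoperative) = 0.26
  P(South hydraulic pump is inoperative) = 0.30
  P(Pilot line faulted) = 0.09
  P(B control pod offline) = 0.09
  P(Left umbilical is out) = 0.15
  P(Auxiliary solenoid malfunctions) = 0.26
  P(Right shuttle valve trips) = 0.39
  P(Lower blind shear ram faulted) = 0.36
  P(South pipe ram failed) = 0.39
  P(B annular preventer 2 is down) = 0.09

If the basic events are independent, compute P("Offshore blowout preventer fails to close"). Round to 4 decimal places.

P(Control pod down) [OR] = 1 − (1−0.30) × (1−0.09) × (1−0.09) × (1−0.15) = 0.507281
P(Shear sequence fails) [AND] = 0.26 × 0.507281 = 0.131893
P(Hydraulic supply inoperative) [OR] = 1 − (1−0.12) × (1−0.131893) = 0.236066
P(Ram stack unavailable) [OR] = 1 − (1−0.26) × (1−0.39) × (1−0.36) × (1−0.39) = 0.823773
P(Backup path lost) [OR] = 1 − (1−0.823773) × (1−0.09) = 0.839633
P(Offshore blowout preventer fails to close) [AND] = 0.236066 × 0.839633 = 0.198209
Rounded to 4 decimal places: P(Offshore blowout preventer fails to close) ≈ 0.1982.

0.1982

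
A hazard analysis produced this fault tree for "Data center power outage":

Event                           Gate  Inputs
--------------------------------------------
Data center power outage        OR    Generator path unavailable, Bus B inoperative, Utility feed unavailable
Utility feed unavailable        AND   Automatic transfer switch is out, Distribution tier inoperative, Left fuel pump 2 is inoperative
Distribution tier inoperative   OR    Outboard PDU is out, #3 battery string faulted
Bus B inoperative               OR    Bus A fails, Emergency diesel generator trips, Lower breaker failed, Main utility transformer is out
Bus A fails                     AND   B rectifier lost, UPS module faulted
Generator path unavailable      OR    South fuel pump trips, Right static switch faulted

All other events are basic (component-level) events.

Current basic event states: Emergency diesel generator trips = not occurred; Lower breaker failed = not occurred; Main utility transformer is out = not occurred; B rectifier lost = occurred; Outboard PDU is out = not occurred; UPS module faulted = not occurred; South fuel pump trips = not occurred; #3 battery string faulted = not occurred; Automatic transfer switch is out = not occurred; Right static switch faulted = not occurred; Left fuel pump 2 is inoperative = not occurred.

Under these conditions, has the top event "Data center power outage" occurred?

No

Generator path unavailable [OR]: South fuel pump trips=not, Right static switch faulted=not → no input occurs → does not occur.
Bus A fails [AND]: B rectifier lost=occurs, UPS module faulted=not → not all inputs occur → does not occur.
Bus B inoperative [OR]: Bus A fails=not, Emergency diesel generator trips=not, Lower breaker failed=not, Main utility transformer is out=not → no input occurs → does not occur.
Distribution tier inoperative [OR]: Outboard PDU is out=not, #3 battery string faulted=not → no input occurs → does not occur.
Utility feed unavailable [AND]: Automatic transfer switch is out=not, Distribution tier inoperative=not, Left fuel pump 2 is inoperative=not → not all inputs occur → does not occur.
Data center power outage [OR]: Generator path unavailable=not, Bus B inoperative=not, Utility feed unavailable=not → no input occurs → does not occur.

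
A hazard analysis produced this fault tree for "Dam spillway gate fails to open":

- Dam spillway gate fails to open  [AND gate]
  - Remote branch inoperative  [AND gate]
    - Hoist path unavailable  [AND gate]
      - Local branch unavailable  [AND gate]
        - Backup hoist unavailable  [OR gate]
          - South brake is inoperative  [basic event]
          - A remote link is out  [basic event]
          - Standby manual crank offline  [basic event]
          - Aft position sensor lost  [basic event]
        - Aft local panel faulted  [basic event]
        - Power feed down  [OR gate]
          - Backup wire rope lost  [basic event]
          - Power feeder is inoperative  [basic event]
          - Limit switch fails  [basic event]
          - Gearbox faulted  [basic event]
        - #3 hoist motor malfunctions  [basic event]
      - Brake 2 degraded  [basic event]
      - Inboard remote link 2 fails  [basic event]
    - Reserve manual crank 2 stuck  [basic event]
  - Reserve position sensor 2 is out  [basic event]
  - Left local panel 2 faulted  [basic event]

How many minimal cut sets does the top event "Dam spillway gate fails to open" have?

Backup hoist unavailable [OR]: union of children's cut sets → 4 cut set(s).
Power feed down [OR]: union of children's cut sets → 4 cut set(s).
Local branch unavailable [AND]: one cut set from each child combined → 4 × 1 × 4 × 1 = 16 cut set(s).
Hoist path unavailable [AND]: one cut set from each child combined → 16 × 1 × 1 = 16 cut set(s).
Remote branch inoperative [AND]: one cut set from each child combined → 16 × 1 = 16 cut set(s).
Dam spillway gate fails to open [AND]: one cut set from each child combined → 16 × 1 × 1 = 16 cut set(s).

16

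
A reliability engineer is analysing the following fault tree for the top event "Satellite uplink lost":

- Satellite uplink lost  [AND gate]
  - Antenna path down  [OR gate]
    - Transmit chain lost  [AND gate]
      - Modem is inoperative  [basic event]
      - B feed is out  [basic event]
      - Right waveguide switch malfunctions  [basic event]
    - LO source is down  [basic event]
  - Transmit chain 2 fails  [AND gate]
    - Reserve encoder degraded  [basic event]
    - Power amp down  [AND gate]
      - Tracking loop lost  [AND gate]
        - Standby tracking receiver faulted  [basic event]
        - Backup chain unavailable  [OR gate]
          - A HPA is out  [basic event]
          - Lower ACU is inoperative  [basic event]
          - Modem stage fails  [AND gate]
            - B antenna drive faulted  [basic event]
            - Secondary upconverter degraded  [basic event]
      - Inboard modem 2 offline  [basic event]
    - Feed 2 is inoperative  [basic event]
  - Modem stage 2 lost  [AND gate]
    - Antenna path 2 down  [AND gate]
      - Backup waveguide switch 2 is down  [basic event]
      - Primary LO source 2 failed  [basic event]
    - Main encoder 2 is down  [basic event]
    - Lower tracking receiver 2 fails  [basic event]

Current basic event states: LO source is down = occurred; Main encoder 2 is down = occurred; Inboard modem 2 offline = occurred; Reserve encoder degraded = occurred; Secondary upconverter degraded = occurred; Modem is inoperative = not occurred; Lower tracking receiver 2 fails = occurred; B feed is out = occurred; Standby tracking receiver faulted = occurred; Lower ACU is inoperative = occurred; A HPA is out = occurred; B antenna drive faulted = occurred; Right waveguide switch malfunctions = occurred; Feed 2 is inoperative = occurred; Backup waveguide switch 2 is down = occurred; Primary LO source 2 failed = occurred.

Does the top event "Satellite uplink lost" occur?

Transmit chain lost [AND]: Modem is inoperative=not, B feed is out=occurs, Right waveguide switch malfunctions=occurs → not all inputs occur → does not occur.
Antenna path down [OR]: Transmit chain lost=not, LO source is down=occurs → at least one input occurs → occurs.
Modem stage fails [AND]: B antenna drive faulted=occurs, Secondary upconverter degraded=occurs → all inputs occur → occurs.
Backup chain unavailable [OR]: A HPA is out=occurs, Lower ACU is inoperative=occurs, Modem stage fails=occurs → at least one input occurs → occurs.
Tracking loop lost [AND]: Standby tracking receiver faulted=occurs, Backup chain unavailable=occurs → all inputs occur → occurs.
Power amp down [AND]: Tracking loop lost=occurs, Inboard modem 2 offline=occurs → all inputs occur → occurs.
Transmit chain 2 fails [AND]: Reserve encoder degraded=occurs, Power amp down=occurs, Feed 2 is inoperative=occurs → all inputs occur → occurs.
Antenna path 2 down [AND]: Backup waveguide switch 2 is down=occurs, Primary LO source 2 failed=occurs → all inputs occur → occurs.
Modem stage 2 lost [AND]: Antenna path 2 down=occurs, Main encoder 2 is down=occurs, Lower tracking receiver 2 fails=occurs → all inputs occur → occurs.
Satellite uplink lost [AND]: Antenna path down=occurs, Transmit chain 2 fails=occurs, Modem stage 2 lost=occurs → all inputs occur → occurs.

Yes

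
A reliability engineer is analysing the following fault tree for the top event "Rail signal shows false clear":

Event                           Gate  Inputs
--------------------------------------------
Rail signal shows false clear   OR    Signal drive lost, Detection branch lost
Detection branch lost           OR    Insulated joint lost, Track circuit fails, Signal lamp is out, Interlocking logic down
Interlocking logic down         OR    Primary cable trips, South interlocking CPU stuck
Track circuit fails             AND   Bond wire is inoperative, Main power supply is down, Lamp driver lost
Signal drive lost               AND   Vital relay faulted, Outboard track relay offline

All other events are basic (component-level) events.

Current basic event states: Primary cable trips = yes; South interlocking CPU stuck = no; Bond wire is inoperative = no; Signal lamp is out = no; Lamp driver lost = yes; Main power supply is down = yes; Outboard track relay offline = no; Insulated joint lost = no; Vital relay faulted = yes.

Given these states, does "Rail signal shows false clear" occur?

Yes

Signal drive lost [AND]: Vital relay faulted=occurs, Outboard track relay offline=not → not all inputs occur → does not occur.
Track circuit fails [AND]: Bond wire is inoperative=not, Main power supply is down=occurs, Lamp driver lost=occurs → not all inputs occur → does not occur.
Interlocking logic down [OR]: Primary cable trips=occurs, South interlocking CPU stuck=not → at least one input occurs → occurs.
Detection branch lost [OR]: Insulated joint lost=not, Track circuit fails=not, Signal lamp is out=not, Interlocking logic down=occurs → at least one input occurs → occurs.
Rail signal shows false clear [OR]: Signal drive lost=not, Detection branch lost=occurs → at least one input occurs → occurs.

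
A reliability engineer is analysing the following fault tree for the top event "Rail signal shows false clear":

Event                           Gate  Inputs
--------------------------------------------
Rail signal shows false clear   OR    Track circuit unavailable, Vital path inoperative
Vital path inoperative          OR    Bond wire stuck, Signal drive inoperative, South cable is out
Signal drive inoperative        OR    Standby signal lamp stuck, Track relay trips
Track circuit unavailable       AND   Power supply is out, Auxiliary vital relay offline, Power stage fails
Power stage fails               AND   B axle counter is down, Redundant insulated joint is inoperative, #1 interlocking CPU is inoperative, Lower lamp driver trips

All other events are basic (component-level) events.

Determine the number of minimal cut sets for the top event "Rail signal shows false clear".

5

Power stage fails [AND]: one cut set from each child combined → 1 × 1 × 1 × 1 = 1 cut set(s).
Track circuit unavailable [AND]: one cut set from each child combined → 1 × 1 × 1 = 1 cut set(s).
Signal drive inoperative [OR]: union of children's cut sets → 2 cut set(s).
Vital path inoperative [OR]: union of children's cut sets → 4 cut set(s).
Rail signal shows false clear [OR]: union of children's cut sets → 5 cut set(s).
Minimal cut sets: {#1 interlocking CPU is inoperative, Auxiliary vital relay offline, B axle counter is down, Lower lamp driver trips, Power supply is out, Redundant insulated joint is inoperative}; {Bond wire stuck}; {Standby signal lamp stuck}; {Track relay trips}; {South cable is out}.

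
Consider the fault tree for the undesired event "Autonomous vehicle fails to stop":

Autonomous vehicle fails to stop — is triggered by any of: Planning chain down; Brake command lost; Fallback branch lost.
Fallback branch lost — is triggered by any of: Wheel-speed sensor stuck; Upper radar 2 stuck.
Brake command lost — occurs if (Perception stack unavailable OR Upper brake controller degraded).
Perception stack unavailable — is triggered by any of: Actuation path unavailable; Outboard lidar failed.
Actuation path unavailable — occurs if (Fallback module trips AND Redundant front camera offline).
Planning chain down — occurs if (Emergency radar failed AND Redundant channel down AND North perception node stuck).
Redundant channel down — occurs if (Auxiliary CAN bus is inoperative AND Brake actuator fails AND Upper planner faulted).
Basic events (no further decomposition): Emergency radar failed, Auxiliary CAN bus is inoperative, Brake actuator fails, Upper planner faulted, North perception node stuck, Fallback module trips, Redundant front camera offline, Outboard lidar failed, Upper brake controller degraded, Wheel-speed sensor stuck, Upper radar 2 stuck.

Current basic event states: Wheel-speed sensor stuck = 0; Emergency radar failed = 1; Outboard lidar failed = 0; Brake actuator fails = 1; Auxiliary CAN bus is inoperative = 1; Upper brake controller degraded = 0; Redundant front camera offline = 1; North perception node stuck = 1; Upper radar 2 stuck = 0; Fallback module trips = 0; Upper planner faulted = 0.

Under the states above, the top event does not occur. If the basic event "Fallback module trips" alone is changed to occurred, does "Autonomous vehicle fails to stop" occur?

Counterfactual: set "Fallback module trips" to occurred.
Redundant channel down [AND]: Auxiliary CAN bus is inoperative=occurs, Brake actuator fails=occurs, Upper planner faulted=not → not all inputs occur → does not occur.
Planning chain down [AND]: Emergency radar failed=occurs, Redundant channel down=not, North perception node stuck=occurs → not all inputs occur → does not occur.
Actuation path unavailable [AND]: Fallback module trips=occurs, Redundant front camera offline=occurs → all inputs occur → occurs.
Perception stack unavailable [OR]: Actuation path unavailable=occurs, Outboard lidar failed=not → at least one input occurs → occurs.
Brake command lost [OR]: Perception stack unavailable=occurs, Upper brake controller degraded=not → at least one input occurs → occurs.
Fallback branch lost [OR]: Wheel-speed sensor stuck=not, Upper radar 2 stuck=not → no input occurs → does not occur.
Autonomous vehicle fails to stop [OR]: Planning chain down=not, Brake command lost=occurs, Fallback branch lost=not → at least one input occurs → occurs.

Yes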